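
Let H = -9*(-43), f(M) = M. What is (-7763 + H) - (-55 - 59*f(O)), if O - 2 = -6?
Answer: -7557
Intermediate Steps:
O = -4 (O = 2 - 6 = -4)
H = 387
(-7763 + H) - (-55 - 59*f(O)) = (-7763 + 387) - (-55 - 59*(-4)) = -7376 - (-55 + 236) = -7376 - 1*181 = -7376 - 181 = -7557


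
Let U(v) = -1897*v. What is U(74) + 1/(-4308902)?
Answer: -604875044957/4308902 ≈ -1.4038e+5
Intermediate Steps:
U(74) + 1/(-4308902) = -1897*74 + 1/(-4308902) = -140378 - 1/4308902 = -604875044957/4308902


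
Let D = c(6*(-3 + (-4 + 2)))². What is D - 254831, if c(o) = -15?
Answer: -254606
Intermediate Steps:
D = 225 (D = (-15)² = 225)
D - 254831 = 225 - 254831 = -254606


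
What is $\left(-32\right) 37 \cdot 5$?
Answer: $-5920$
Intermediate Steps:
$\left(-32\right) 37 \cdot 5 = \left(-1184\right) 5 = -5920$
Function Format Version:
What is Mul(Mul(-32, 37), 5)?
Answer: -5920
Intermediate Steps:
Mul(Mul(-32, 37), 5) = Mul(-1184, 5) = -5920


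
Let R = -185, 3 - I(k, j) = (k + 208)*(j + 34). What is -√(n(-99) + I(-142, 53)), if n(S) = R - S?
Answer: -5*I*√233 ≈ -76.322*I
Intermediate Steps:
I(k, j) = 3 - (34 + j)*(208 + k) (I(k, j) = 3 - (k + 208)*(j + 34) = 3 - (208 + k)*(34 + j) = 3 - (34 + j)*(208 + k))
n(S) = -185 - S
-√(n(-99) + I(-142, 53)) = -√((-185 - 1*(-99)) + (-7069 - 208*53 - 34*(-142) - 1*53*(-142))) = -√((-185 + 99) + (-7069 - 11024 + 4828 + 7526)) = -√(-86 - 5739) = -√(-5825) = -5*I*√233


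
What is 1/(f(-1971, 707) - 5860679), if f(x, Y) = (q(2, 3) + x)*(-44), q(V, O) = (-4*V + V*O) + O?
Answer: -1/5773999 ≈ -1.7319e-7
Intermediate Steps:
q(V, O) = O - 4*V + O*V (q(V, O) = (-4*V + O*V) + O = O - 4*V + O*V)
f(x, Y) = -44 - 44*x (f(x, Y) = ((3 - 4*2 + 3*2) + x)*(-44) = ((3 - 8 + 6) + x)*(-44) = (1 + x)*(-44) = -44 - 44*x)
1/(f(-1971, 707) - 5860679) = 1/((-44 - 44*(-1971)) - 5860679) = 1/((-44 + 86724) - 5860679) = 1/(86680 - 5860679) = 1/(-5773999) = -1/5773999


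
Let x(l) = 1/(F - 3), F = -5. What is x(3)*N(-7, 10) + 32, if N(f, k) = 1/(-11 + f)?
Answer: 4609/144 ≈ 32.007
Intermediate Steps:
x(l) = -⅛ (x(l) = 1/(-5 - 3) = 1/(-8) = -⅛)
x(3)*N(-7, 10) + 32 = -1/(8*(-11 - 7)) + 32 = -⅛/(-18) + 32 = -⅛*(-1/18) + 32 = 1/144 + 32 = 4609/144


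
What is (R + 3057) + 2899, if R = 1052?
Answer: 7008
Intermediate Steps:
(R + 3057) + 2899 = (1052 + 3057) + 2899 = 4109 + 2899 = 7008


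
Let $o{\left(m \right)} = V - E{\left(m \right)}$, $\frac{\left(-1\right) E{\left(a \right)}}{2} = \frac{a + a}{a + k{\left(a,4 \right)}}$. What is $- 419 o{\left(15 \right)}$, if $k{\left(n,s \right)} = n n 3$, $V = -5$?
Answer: $\frac{47347}{23} \approx 2058.6$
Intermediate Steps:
$k{\left(n,s \right)} = 3 n^{2}$ ($k{\left(n,s \right)} = n^{2} \cdot 3 = 3 n^{2}$)
$E{\left(a \right)} = - \frac{4 a}{a + 3 a^{2}}$ ($E{\left(a \right)} = - 2 \frac{a + a}{a + 3 a^{2}} = - 2 \frac{2 a}{a + 3 a^{2}} = - \frac{4 a}{a + 3 a^{2}}$)
$o{\left(m \right)} = -5 + \frac{4}{1 + 3 m}$ ($o{\left(m \right)} = -5 - - \frac{4}{1 + 3 m} = -5 + \frac{4}{1 + 3 m}$)
$- 419 o{\left(15 \right)} = - 419 \frac{-1 - 225}{1 + 3 \cdot 15} = - 419 \frac{-1 - 225}{1 + 45} = - 419 \cdot \frac{1}{46} \left(-226\right) = \left(-419\right) \left(- \frac{113}{23}\right) = \frac{47347}{23}$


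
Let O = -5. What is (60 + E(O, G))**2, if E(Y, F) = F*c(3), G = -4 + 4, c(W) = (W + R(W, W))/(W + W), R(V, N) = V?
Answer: 3600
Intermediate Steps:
c(W) = 1 (c(W) = (W + W)/(W + W) = (2*W)/((2*W)) = (2*W)*(1/(2*W)) = 1)
G = 0
E(Y, F) = F (E(Y, F) = F*1 = F)
(60 + E(O, G))**2 = (60 + 0)**2 = 60**2 = 3600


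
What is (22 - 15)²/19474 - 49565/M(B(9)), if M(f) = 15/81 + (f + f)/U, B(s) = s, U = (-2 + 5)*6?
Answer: -1861512593/44512 ≈ -41820.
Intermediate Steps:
U = 18 (U = 3*6 = 18)
M(f) = 5/27 + f/9 (M(f) = 15/81 + (f + f)/18 = 15*(1/81) + (2*f)*(1/18) = 5/27 + f/9)
(22 - 15)²/19474 - 49565/M(B(9)) = (22 - 15)²/19474 - 49565/(5/27 + (⅑)*9) = 7²*(1/19474) - 49565/(5/27 + 1) = 49*(1/19474) - 49565/32/27 = 7/2782 - 49565*27/32 = 7/2782 - 1338255/32 = -1861512593/44512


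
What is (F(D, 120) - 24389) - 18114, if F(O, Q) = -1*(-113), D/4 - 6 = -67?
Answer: -42390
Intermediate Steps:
D = -244 (D = 24 + 4*(-67) = 24 - 268 = -244)
F(O, Q) = 113
(F(D, 120) - 24389) - 18114 = (113 - 24389) - 18114 = -24276 - 18114 = -42390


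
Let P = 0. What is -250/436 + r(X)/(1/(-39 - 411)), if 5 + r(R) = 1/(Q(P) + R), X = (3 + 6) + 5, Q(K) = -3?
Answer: 5296025/2398 ≈ 2208.5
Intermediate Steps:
X = 14 (X = 9 + 5 = 14)
r(R) = -5 + 1/(-3 + R)
-250/436 + r(X)/(1/(-39 - 411)) = -250/436 + ((16 - 5*14)/(-3 + 14))/(1/(-39 - 411)) = -250*1/436 + ((16 - 70)/11)/(1/(-450)) = -125/218 + ((1/11)*(-54))/(-1/450) = -125/218 - 54/11*(-450) = -125/218 + 24300/11 = 5296025/2398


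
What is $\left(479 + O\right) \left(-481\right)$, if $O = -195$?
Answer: $-136604$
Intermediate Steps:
$\left(479 + O\right) \left(-481\right) = \left(479 - 195\right) \left(-481\right) = 284 \left(-481\right) = -136604$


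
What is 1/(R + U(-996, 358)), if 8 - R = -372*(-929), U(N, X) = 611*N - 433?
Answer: -1/954569 ≈ -1.0476e-6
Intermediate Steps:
U(N, X) = -433 + 611*N
R = -345580 (R = 8 - (-372)*(-929) = 8 - 1*345588 = 8 - 345588 = -345580)
1/(R + U(-996, 358)) = 1/(-345580 + (-433 + 611*(-996))) = 1/(-345580 + (-433 - 608556)) = 1/(-345580 - 608989) = 1/(-954569) = -1/954569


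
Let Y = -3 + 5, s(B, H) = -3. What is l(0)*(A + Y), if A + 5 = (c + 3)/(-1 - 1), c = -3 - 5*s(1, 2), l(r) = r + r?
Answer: 0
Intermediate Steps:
l(r) = 2*r
c = 12 (c = -3 - 5*(-3) = -3 + 15 = 12)
A = -25/2 (A = -5 + (12 + 3)/(-1 - 1) = -5 + 15/(-2) = -5 + 15*(-½) = -5 - 15/2 = -25/2 ≈ -12.500)
Y = 2
l(0)*(A + Y) = (2*0)*(-25/2 + 2) = 0*(-21/2) = 0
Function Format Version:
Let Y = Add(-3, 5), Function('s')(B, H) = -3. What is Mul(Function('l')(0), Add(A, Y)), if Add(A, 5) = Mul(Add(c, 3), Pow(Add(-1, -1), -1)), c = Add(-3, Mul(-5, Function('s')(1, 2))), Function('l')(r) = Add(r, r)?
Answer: 0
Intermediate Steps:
Function('l')(r) = Mul(2, r)
c = 12 (c = Add(-3, Mul(-5, -3)) = Add(-3, 15) = 12)
A = Rational(-25, 2) (A = Add(-5, Mul(Add(12, 3), Pow(Add(-1, -1), -1))) = Add(-5, Mul(15, Pow(-2, -1))) = Add(-5, Mul(15, Rational(-1, 2))) = Add(-5, Rational(-15, 2)) = Rational(-25, 2) ≈ -12.500)
Y = 2
Mul(Function('l')(0), Add(A, Y)) = Mul(Mul(2, 0), Add(Rational(-25, 2), 2)) = Mul(0, Rational(-21, 2)) = 0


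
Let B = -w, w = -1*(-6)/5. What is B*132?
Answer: -792/5 ≈ -158.40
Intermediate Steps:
w = 6/5 (w = 6*(⅕) = 6/5 ≈ 1.2000)
B = -6/5 (B = -1*6/5 = -6/5 ≈ -1.2000)
B*132 = -6/5*132 = -792/5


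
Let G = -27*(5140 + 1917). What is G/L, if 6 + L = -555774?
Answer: 63513/185260 ≈ 0.34283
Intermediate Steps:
G = -190539 (G = -27*7057 = -190539)
L = -555780 (L = -6 - 555774 = -555780)
G/L = -190539/(-555780) = -190539*(-1/555780) = 63513/185260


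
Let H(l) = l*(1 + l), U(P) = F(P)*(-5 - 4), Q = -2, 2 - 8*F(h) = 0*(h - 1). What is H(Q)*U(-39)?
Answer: -9/2 ≈ -4.5000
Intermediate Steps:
F(h) = ¼ (F(h) = ¼ - 0*(h - 1) = ¼ - 0*(-1 + h) = ¼ - ⅛*0 = ¼ + 0 = ¼)
U(P) = -9/4 (U(P) = (-5 - 4)/4 = (¼)*(-9) = -9/4)
H(Q)*U(-39) = -2*(1 - 2)*(-9/4) = -2*(-1)*(-9/4) = 2*(-9/4) = -9/2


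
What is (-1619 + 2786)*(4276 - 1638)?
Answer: 3078546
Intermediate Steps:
(-1619 + 2786)*(4276 - 1638) = 1167*2638 = 3078546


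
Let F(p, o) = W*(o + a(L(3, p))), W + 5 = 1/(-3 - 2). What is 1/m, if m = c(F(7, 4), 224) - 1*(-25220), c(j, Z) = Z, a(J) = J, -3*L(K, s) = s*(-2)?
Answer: 1/25444 ≈ 3.9302e-5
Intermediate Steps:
L(K, s) = 2*s/3 (L(K, s) = -s*(-2)/3 = -(-2)*s/3 = 2*s/3)
W = -26/5 (W = -5 + 1/(-3 - 2) = -5 + 1/(-5) = -5 - ⅕ = -26/5 ≈ -5.2000)
F(p, o) = -52*p/15 - 26*o/5 (F(p, o) = -26*(o + 2*p/3)/5 = -52*p/15 - 26*o/5)
m = 25444 (m = 224 - 1*(-25220) = 224 + 25220 = 25444)
1/m = 1/25444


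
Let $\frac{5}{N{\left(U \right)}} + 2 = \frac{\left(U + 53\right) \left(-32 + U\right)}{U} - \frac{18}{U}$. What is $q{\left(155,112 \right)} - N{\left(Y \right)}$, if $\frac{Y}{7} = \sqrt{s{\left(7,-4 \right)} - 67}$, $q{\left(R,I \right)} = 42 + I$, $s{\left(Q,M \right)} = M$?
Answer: $\frac{4346037367}{28223168} + \frac{181755 i \sqrt{71}}{28223168} \approx 153.99 + 0.054264 i$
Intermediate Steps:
$Y = 7 i \sqrt{71}$ ($Y = 7 \sqrt{-4 - 67} = 7 \sqrt{-71} = 7 i \sqrt{71} \approx 58.983 i$)
$N{\left(U \right)} = \frac{5}{-2 - \frac{18}{U} + \frac{\left(-32 + U\right) \left(53 + U\right)}{U}}$ ($N{\left(U \right)} = \frac{5}{-2 + \left(\frac{\left(U + 53\right) \left(-32 + U\right)}{U} - \frac{18}{U}\right)} = \frac{5}{-2 + \left(\frac{\left(53 + U\right) \left(-32 + U\right)}{U} - \frac{18}{U}\right)} = \frac{5}{-2 + \left(\frac{\left(-32 + U\right) \left(53 + U\right)}{U} - \frac{18}{U}\right)} = \frac{5}{-2 + \left(- \frac{18}{U} + \frac{\left(-32 + U\right) \left(53 + U\right)}{U}\right)} = \frac{5}{-2 - \frac{18}{U} + \frac{\left(-32 + U\right) \left(53 + U\right)}{U}}$)
$q{\left(155,112 \right)} - N{\left(Y \right)} = \left(42 + 112\right) - \frac{5 \cdot 7 i \sqrt{71}}{-1714 + \left(7 i \sqrt{71}\right)^{2} + 19 \cdot 7 i \sqrt{71}} = 154 - \frac{5 \cdot 7 i \sqrt{71}}{-1714 - 3479 + 133 i \sqrt{71}} = 154 - \frac{5 \cdot 7 i \sqrt{71}}{-5193 + 133 i \sqrt{71}} = 154 - \frac{35 i \sqrt{71}}{-5193 + 133 i \sqrt{71}}$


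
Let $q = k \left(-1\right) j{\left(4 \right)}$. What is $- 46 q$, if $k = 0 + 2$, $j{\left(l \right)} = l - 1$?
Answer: $276$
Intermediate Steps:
$j{\left(l \right)} = -1 + l$
$k = 2$
$q = -6$ ($q = 2 \left(-1\right) \left(-1 + 4\right) = \left(-2\right) 3 = -6$)
$- 46 q = \left(-46\right) \left(-6\right) = 276$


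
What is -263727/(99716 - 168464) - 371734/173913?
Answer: 6769861573/3985390308 ≈ 1.6987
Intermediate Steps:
-263727/(99716 - 168464) - 371734/173913 = -263727/(-68748) - 371734*1/173913 = -263727*(-1/68748) - 371734/173913 = 87909/22916 - 371734/173913 = 6769861573/3985390308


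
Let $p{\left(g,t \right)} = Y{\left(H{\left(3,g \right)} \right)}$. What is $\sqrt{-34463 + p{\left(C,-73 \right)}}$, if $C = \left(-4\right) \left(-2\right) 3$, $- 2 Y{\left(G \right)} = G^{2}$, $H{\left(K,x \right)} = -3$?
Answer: $\frac{i \sqrt{137870}}{2} \approx 185.65 i$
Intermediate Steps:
$Y{\left(G \right)} = - \frac{G^{2}}{2}$
$C = 24$ ($C = 8 \cdot 3 = 24$)
$p{\left(g,t \right)} = - \frac{9}{2}$ ($p{\left(g,t \right)} = - \frac{\left(-3\right)^{2}}{2} = \left(- \frac{1}{2}\right) 9 = - \frac{9}{2}$)
$\sqrt{-34463 + p{\left(C,-73 \right)}} = \sqrt{-34463 - \frac{9}{2}} = \sqrt{- \frac{68935}{2}} = \frac{i \sqrt{137870}}{2}$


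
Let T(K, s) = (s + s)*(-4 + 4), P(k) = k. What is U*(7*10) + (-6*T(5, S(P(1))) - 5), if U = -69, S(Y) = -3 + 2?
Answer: -4835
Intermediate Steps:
S(Y) = -1
T(K, s) = 0 (T(K, s) = (2*s)*0 = 0)
U*(7*10) + (-6*T(5, S(P(1))) - 5) = -483*10 + (-6*0 - 5) = -69*70 + (0 - 5) = -4830 - 5 = -4835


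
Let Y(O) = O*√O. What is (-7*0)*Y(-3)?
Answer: 0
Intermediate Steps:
Y(O) = O^(3/2)
(-7*0)*Y(-3) = (-7*0)*(-3)^(3/2) = 0*(-3*I*√3) = 0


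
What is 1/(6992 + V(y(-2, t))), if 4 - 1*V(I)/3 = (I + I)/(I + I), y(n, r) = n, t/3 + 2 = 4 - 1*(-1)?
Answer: 1/7001 ≈ 0.00014284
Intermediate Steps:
t = 9 (t = -6 + 3*(4 - 1*(-1)) = -6 + 3*(4 + 1) = -6 + 3*5 = -6 + 15 = 9)
V(I) = 9 (V(I) = 12 - 3*(I + I)/(I + I) = 12 - 3*2*I/(2*I) = 12 - 3*2*I*1/(2*I) = 12 - 3*1 = 12 - 3 = 9)
1/(6992 + V(y(-2, t))) = 1/(6992 + 9) = 1/7001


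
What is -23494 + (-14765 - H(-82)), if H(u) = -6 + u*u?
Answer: -44977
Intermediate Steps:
H(u) = -6 + u**2
-23494 + (-14765 - H(-82)) = -23494 + (-14765 - (-6 + (-82)**2)) = -23494 + (-14765 - (-6 + 6724)) = -23494 + (-14765 - 1*6718) = -23494 + (-14765 - 6718) = -23494 - 21483 = -44977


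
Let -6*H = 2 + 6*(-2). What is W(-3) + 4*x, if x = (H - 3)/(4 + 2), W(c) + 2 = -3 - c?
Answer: -26/9 ≈ -2.8889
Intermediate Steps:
W(c) = -5 - c (W(c) = -2 + (-3 - c) = -5 - c)
H = 5/3 (H = -(2 + 6*(-2))/6 = -(2 - 12)/6 = -⅙*(-10) = 5/3 ≈ 1.6667)
x = -2/9 (x = (5/3 - 3)/(4 + 2) = -4/3/6 = -4/3*⅙ = -2/9 ≈ -0.22222)
W(-3) + 4*x = (-5 - 1*(-3)) + 4*(-2/9) = (-5 + 3) - 8/9 = -2 - 8/9 = -26/9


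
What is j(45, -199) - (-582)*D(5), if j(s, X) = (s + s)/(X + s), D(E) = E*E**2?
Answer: 5601705/77 ≈ 72749.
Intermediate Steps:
D(E) = E**3
j(s, X) = 2*s/(X + s) (j(s, X) = (2*s)/(X + s) = 2*s/(X + s))
j(45, -199) - (-582)*D(5) = 2*45/(-199 + 45) - (-582)*5**3 = 2*45/(-154) - (-582)*125 = 2*45*(-1/154) - 1*(-72750) = -45/77 + 72750 = 5601705/77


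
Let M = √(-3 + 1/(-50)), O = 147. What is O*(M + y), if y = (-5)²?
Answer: 3675 + 147*I*√302/10 ≈ 3675.0 + 255.46*I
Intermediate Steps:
M = I*√302/10 (M = √(-3 - 1/50) = √(-151/50) = I*√302/10 ≈ 1.7378*I)
y = 25
O*(M + y) = 147*(I*√302/10 + 25) = 147*(25 + I*√302/10) = 3675 + 147*I*√302/10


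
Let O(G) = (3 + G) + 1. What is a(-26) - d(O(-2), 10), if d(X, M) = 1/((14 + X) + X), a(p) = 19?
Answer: 341/18 ≈ 18.944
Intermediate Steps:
O(G) = 4 + G
d(X, M) = 1/(14 + 2*X)
a(-26) - d(O(-2), 10) = 19 - 1/(2*(7 + (4 - 2))) = 19 - 1/(2*(7 + 2)) = 19 - 1/(2*9) = 19 - 1*1/18 = 19 - 1/18 = 341/18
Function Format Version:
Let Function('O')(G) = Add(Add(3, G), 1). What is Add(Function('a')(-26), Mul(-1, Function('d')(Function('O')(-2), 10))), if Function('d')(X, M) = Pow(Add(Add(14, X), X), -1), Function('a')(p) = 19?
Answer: Rational(341, 18) ≈ 18.944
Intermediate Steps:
Function('O')(G) = Add(4, G)
Function('d')(X, M) = Pow(Add(14, Mul(2, X)), -1)
Add(Function('a')(-26), Mul(-1, Function('d')(Function('O')(-2), 10))) = Add(19, Mul(-1, Mul(Rational(1, 2), Pow(Add(7, Add(4, -2)), -1)))) = Add(19, Mul(-1, Mul(Rational(1, 2), Pow(Add(7, 2), -1)))) = Add(19, Mul(-1, Mul(Rational(1, 2), Pow(9, -1)))) = Add(19, Mul(-1, Mul(Rational(1, 2), Rational(1, 9)))) = Add(19, Mul(-1, Rational(1, 18))) = Add(19, Rational(-1, 18)) = Rational(341, 18)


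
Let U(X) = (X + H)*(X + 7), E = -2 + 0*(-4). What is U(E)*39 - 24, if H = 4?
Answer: 366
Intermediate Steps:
E = -2 (E = -2 + 0 = -2)
U(X) = (4 + X)*(7 + X) (U(X) = (X + 4)*(X + 7) = (4 + X)*(7 + X))
U(E)*39 - 24 = (28 + (-2)² + 11*(-2))*39 - 24 = (28 + 4 - 22)*39 - 24 = 10*39 - 24 = 390 - 24 = 366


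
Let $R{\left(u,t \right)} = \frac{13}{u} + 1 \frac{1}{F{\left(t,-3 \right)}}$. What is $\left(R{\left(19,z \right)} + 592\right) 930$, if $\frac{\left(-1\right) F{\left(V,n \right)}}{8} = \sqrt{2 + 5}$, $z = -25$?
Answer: $\frac{10472730}{19} - \frac{465 \sqrt{7}}{28} \approx 5.5115 \cdot 10^{5}$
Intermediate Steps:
$F{\left(V,n \right)} = - 8 \sqrt{7}$ ($F{\left(V,n \right)} = - 8 \sqrt{2 + 5} = - 8 \sqrt{7}$)
$R{\left(u,t \right)} = \frac{13}{u} - \frac{\sqrt{7}}{56}$ ($R{\left(u,t \right)} = \frac{13}{u} + 1 \frac{1}{\left(-8\right) \sqrt{7}} = \frac{13}{u} + 1 \left(- \frac{\sqrt{7}}{56}\right) = \frac{13}{u} - \frac{\sqrt{7}}{56}$)
$\left(R{\left(19,z \right)} + 592\right) 930 = \left(\left(\frac{13}{19} - \frac{\sqrt{7}}{56}\right) + 592\right) 930 = \left(\frac{11261}{19} - \frac{\sqrt{7}}{56}\right) 930 = \frac{10472730}{19} - \frac{465 \sqrt{7}}{28}$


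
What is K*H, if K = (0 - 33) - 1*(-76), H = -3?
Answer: -129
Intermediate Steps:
K = 43 (K = -33 + 76 = 43)
K*H = 43*(-3) = -129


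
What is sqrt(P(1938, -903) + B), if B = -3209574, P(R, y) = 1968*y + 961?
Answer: I*sqrt(4985717) ≈ 2232.9*I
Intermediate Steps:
P(R, y) = 961 + 1968*y
sqrt(P(1938, -903) + B) = sqrt((961 + 1968*(-903)) - 3209574) = sqrt((961 - 1777104) - 3209574) = sqrt(-1776143 - 3209574) = sqrt(-4985717) = I*sqrt(4985717)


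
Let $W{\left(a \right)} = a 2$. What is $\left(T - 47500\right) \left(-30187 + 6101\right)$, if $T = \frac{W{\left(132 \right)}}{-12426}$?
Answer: $\frac{2369401094784}{2071} \approx 1.1441 \cdot 10^{9}$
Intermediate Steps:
$W{\left(a \right)} = 2 a$
$T = - \frac{44}{2071}$ ($T = \frac{2 \cdot 132}{-12426} = 264 \left(- \frac{1}{12426}\right) = - \frac{44}{2071} \approx -0.021246$)
$\left(T - 47500\right) \left(-30187 + 6101\right) = \left(- \frac{44}{2071} - 47500\right) \left(-30187 + 6101\right) = \left(- \frac{98372544}{2071}\right) \left(-24086\right) = \frac{2369401094784}{2071}$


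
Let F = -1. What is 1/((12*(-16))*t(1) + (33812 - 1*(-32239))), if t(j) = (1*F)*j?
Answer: 1/66243 ≈ 1.5096e-5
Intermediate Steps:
t(j) = -j (t(j) = (1*(-1))*j = -j)
1/((12*(-16))*t(1) + (33812 - 1*(-32239))) = 1/((12*(-16))*(-1*1) + (33812 - 1*(-32239))) = 1/(-192*(-1) + (33812 + 32239)) = 1/(192 + 66051) = 1/66243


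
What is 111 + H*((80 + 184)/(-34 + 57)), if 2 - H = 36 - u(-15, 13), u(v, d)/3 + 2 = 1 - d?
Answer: -17511/23 ≈ -761.35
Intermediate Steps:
u(v, d) = -3 - 3*d (u(v, d) = -6 + 3*(1 - d) = -6 + (3 - 3*d) = -3 - 3*d)
H = -76 (H = 2 - (36 - (-3 - 3*13)) = 2 - (36 - (-3 - 39)) = 2 - (36 - 1*(-42)) = 2 - (36 + 42) = 2 - 1*78 = 2 - 78 = -76)
111 + H*((80 + 184)/(-34 + 57)) = 111 - 76*(80 + 184)/(-34 + 57) = 111 - 20064/23 = -17511/23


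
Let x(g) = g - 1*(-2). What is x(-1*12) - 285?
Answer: -295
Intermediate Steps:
x(g) = 2 + g (x(g) = g + 2 = 2 + g)
x(-1*12) - 285 = (2 - 1*12) - 285 = (2 - 12) - 285 = -10 - 285 = -295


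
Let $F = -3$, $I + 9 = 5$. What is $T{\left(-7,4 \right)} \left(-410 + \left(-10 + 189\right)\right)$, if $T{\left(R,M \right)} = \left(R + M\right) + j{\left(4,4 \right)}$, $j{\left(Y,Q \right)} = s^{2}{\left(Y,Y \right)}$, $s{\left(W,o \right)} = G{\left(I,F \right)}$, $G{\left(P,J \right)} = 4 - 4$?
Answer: $693$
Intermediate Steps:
$I = -4$ ($I = -9 + 5 = -4$)
$G{\left(P,J \right)} = 0$
$s{\left(W,o \right)} = 0$
$j{\left(Y,Q \right)} = 0$ ($j{\left(Y,Q \right)} = 0^{2} = 0$)
$T{\left(R,M \right)} = M + R$ ($T{\left(R,M \right)} = \left(R + M\right) + 0 = \left(M + R\right) + 0 = M + R$)
$T{\left(-7,4 \right)} \left(-410 + \left(-10 + 189\right)\right) = \left(4 - 7\right) \left(-410 + \left(-10 + 189\right)\right) = - 3 \left(-410 + 179\right) = \left(-3\right) \left(-231\right) = 693$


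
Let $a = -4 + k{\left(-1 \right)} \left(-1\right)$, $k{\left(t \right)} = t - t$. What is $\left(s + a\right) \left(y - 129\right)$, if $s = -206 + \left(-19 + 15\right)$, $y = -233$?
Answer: $77468$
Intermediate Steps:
$k{\left(t \right)} = 0$
$a = -4$ ($a = -4 + 0 \left(-1\right) = -4 + 0 = -4$)
$s = -210$ ($s = -206 - 4 = -210$)
$\left(s + a\right) \left(y - 129\right) = \left(-210 - 4\right) \left(-233 - 129\right) = \left(-214\right) \left(-362\right) = 77468$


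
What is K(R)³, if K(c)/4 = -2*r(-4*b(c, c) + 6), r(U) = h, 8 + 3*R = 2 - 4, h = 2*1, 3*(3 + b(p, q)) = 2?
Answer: -4096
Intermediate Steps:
b(p, q) = -7/3 (b(p, q) = -3 + (⅓)*2 = -3 + ⅔ = -7/3)
h = 2
R = -10/3 (R = -8/3 + (2 - 4)/3 = -8/3 + (⅓)*(-2) = -8/3 - ⅔ = -10/3 ≈ -3.3333)
r(U) = 2
K(c) = -16 (K(c) = 4*(-2*2) = 4*(-4) = -16)
K(R)³ = (-16)³ = -4096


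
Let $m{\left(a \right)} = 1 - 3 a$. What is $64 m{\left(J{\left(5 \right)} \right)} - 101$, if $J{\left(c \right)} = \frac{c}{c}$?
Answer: $-229$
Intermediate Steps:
$J{\left(c \right)} = 1$
$64 m{\left(J{\left(5 \right)} \right)} - 101 = 64 \left(1 - 3\right) - 101 = 64 \left(-2\right) - 101 = -128 - 101 = -229$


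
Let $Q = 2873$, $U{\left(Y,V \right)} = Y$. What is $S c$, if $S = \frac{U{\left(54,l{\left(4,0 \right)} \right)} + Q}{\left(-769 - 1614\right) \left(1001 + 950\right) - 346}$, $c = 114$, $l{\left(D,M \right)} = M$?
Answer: $- \frac{333678}{4649579} \approx -0.071765$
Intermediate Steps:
$S = - \frac{2927}{4649579}$ ($S = \frac{54 + 2873}{\left(-769 - 1614\right) \left(1001 + 950\right) - 346} = \frac{2927}{\left(-2383\right) 1951 - 346} = \frac{2927}{-4649233 - 346} = \frac{2927}{-4649579} = 2927 \left(- \frac{1}{4649579}\right) = - \frac{2927}{4649579} \approx -0.00062952$)
$S c = \left(- \frac{2927}{4649579}\right) 114 = - \frac{333678}{4649579}$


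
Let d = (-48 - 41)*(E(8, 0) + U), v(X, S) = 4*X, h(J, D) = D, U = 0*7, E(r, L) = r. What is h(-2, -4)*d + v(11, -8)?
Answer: 2892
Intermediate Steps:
U = 0
d = -712 (d = (-48 - 41)*(8 + 0) = -89*8 = -712)
h(-2, -4)*d + v(11, -8) = -4*(-712) + 4*11 = 2848 + 44 = 2892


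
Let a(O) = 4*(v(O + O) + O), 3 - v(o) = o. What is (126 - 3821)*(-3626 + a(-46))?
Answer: 12673850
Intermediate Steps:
v(o) = 3 - o
a(O) = 12 - 4*O (a(O) = 4*((3 - (O + O)) + O) = 4*((3 - 2*O) + O) = 4*(3 - O) = 12 - 4*O)
(126 - 3821)*(-3626 + a(-46)) = (126 - 3821)*(-3626 + (12 - 4*(-46))) = -3695*(-3626 + (12 + 184)) = -3695*(-3626 + 196) = -3695*(-3430) = 12673850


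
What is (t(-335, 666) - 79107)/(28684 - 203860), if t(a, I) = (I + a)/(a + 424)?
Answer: 880024/1948833 ≈ 0.45156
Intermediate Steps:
t(a, I) = (I + a)/(424 + a)
(t(-335, 666) - 79107)/(28684 - 203860) = ((666 - 335)/(424 - 335) - 79107)/(28684 - 203860) = (331/89 - 79107)/(-175176) = ((1/89)*331 - 79107)*(-1/175176) = (331/89 - 79107)*(-1/175176) = -7040192/89*(-1/175176) = 880024/1948833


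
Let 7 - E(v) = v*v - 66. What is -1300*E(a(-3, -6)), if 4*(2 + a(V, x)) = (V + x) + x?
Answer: -207675/4 ≈ -51919.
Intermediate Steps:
a(V, x) = -2 + x/2 + V/4 (a(V, x) = -2 + ((V + x) + x)/4 = -2 + (V + 2*x)/4 = -2 + (x/2 + V/4) = -2 + x/2 + V/4)
E(v) = 73 - v² (E(v) = 7 - (v*v - 66) = 7 - (v² - 66) = 7 - (-66 + v²) = 7 + (66 - v²) = 73 - v²)
-1300*E(a(-3, -6)) = -1300*(73 - (-2 + (½)*(-6) + (¼)*(-3))²) = -1300*(73 - (-2 - 3 - ¾)²) = -1300*(73 - (-23/4)²) = -1300*(73 - 1*529/16) = -1300*(73 - 529/16) = -1300*639/16 = -207675/4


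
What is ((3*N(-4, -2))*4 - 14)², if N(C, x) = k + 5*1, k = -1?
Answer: 1156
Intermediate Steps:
N(C, x) = 4 (N(C, x) = -1 + 5*1 = -1 + 5 = 4)
((3*N(-4, -2))*4 - 14)² = ((3*4)*4 - 14)² = (12*4 - 14)² = (48 - 14)² = 34² = 1156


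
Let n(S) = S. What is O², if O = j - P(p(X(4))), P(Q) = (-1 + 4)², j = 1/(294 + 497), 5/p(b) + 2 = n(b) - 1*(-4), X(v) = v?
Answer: 50665924/625681 ≈ 80.977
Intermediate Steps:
p(b) = 5/(2 + b) (p(b) = 5/(-2 + (b - 1*(-4))) = 5/(-2 + (b + 4)) = 5/(-2 + (4 + b)) = 5/(2 + b))
j = 1/791 ≈ 0.0012642
P(Q) = 9 (P(Q) = 3² = 9)
O = -7118/791 (O = 1/791 - 1*9 = 1/791 - 9 = -7118/791 ≈ -8.9987)
O² = (-7118/791)² = 50665924/625681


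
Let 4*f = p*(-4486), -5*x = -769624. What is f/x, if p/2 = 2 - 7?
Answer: 56075/769624 ≈ 0.072860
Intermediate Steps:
x = 769624/5 (x = -1/5*(-769624) = 769624/5 ≈ 1.5392e+5)
p = -10 (p = 2*(2 - 7) = 2*(-5) = -10)
f = 11215 (f = (-10*(-4486))/4 = (1/4)*44860 = 11215)
f/x = 11215/(769624/5) = 11215*(5/769624) = 56075/769624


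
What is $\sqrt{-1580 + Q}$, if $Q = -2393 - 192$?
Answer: $7 i \sqrt{85} \approx 64.537 i$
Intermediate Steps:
$Q = -2585$ ($Q = -2393 - 192 = -2585$)
$\sqrt{-1580 + Q} = \sqrt{-1580 - 2585} = \sqrt{-4165} = 7 i \sqrt{85}$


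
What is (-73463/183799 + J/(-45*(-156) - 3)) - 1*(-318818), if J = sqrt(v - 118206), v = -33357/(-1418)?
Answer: 58598356119/183799 + I*sqrt(237632340918)/9950106 ≈ 3.1882e+5 + 0.048992*I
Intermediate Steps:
v = 33357/1418 (v = -33357*(-1/1418) = 33357/1418 ≈ 23.524)
J = I*sqrt(237632340918)/1418 (J = sqrt(33357/1418 - 118206) = sqrt(-167582751/1418) = I*sqrt(237632340918)/1418 ≈ 343.78*I)
(-73463/183799 + J/(-45*(-156) - 3)) - 1*(-318818) = (-73463/183799 + (I*sqrt(237632340918)/1418)/(-45*(-156) - 3)) - 1*(-318818) = (-73463*1/183799 + (I*sqrt(237632340918)/1418)/(7020 - 3)) + 318818 = (-73463/183799 + (I*sqrt(237632340918)/1418)/7017) + 318818 = (-73463/183799 + (I*sqrt(237632340918)/1418)*(1/7017)) + 318818 = (-73463/183799 + I*sqrt(237632340918)/9950106) + 318818 = 58598356119/183799 + I*sqrt(237632340918)/9950106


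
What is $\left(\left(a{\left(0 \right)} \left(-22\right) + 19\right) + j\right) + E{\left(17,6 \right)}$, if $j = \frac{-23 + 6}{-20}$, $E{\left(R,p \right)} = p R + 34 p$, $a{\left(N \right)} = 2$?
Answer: $\frac{5637}{20} \approx 281.85$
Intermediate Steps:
$E{\left(R,p \right)} = 34 p + R p$ ($E{\left(R,p \right)} = R p + 34 p = 34 p + R p$)
$j = \frac{17}{20}$ ($j = \left(-17\right) \left(- \frac{1}{20}\right) = \frac{17}{20} \approx 0.85$)
$\left(\left(a{\left(0 \right)} \left(-22\right) + 19\right) + j\right) + E{\left(17,6 \right)} = \left(\left(2 \left(-22\right) + 19\right) + \frac{17}{20}\right) + 6 \left(34 + 17\right) = \left(\left(-44 + 19\right) + \frac{17}{20}\right) + 6 \cdot 51 = \left(-25 + \frac{17}{20}\right) + 306 = - \frac{483}{20} + 306 = \frac{5637}{20}$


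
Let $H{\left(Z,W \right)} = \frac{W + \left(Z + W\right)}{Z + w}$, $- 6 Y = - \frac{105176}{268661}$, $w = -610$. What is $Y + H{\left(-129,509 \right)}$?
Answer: $- \frac{677656355}{595621437} \approx -1.1377$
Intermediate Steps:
$Y = \frac{52588}{805983}$ ($Y = - \frac{\left(-105176\right) \frac{1}{268661}}{6} = \left(- \frac{1}{6}\right) \left(- \frac{105176}{268661}\right) = \frac{52588}{805983} \approx 0.065247$)
$H{\left(Z,W \right)} = \frac{Z + 2 W}{-610 + Z}$ ($H{\left(Z,W \right)} = \frac{W + \left(Z + W\right)}{Z - 610} = \frac{W + \left(W + Z\right)}{-610 + Z} = \frac{Z + 2 W}{-610 + Z}$)
$Y + H{\left(-129,509 \right)} = \frac{52588}{805983} + \frac{-129 + 2 \cdot 509}{-610 - 129} = \frac{52588}{805983} + \frac{-129 + 1018}{-739} = \frac{52588}{805983} - \frac{889}{739} = - \frac{677656355}{595621437}$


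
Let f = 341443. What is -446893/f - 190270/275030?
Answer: -18787534140/9390706829 ≈ -2.0007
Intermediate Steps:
-446893/f - 190270/275030 = -446893/341443 - 190270/275030 = -446893*1/341443 - 190270*1/275030 = -446893/341443 - 19027/27503 = -18787534140/9390706829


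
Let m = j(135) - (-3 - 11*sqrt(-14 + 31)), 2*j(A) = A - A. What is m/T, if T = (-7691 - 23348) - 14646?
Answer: -3/45685 - 11*sqrt(17)/45685 ≈ -0.0010584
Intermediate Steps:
j(A) = 0 (j(A) = (A - A)/2 = (1/2)*0 = 0)
T = -45685 (T = -31039 - 14646 = -45685)
m = 3 + 11*sqrt(17) (m = 0 - (-3 - 11*sqrt(-14 + 31)) = 0 - (-3 - 11*sqrt(17)) = 0 + (3 + 11*sqrt(17)) = 3 + 11*sqrt(17) ≈ 48.354)
m/T = (3 + 11*sqrt(17))/(-45685) = (3 + 11*sqrt(17))*(-1/45685) = -3/45685 - 11*sqrt(17)/45685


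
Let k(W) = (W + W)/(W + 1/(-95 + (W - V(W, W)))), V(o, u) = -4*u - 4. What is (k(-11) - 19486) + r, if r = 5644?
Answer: -22240882/1607 ≈ -13840.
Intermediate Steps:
V(o, u) = -4 - 4*u
k(W) = 2*W/(W + 1/(-91 + 5*W)) (k(W) = (W + W)/(W + 1/(-95 + (W - (-4 - 4*W)))) = (2*W)/(W + 1/(-95 + (W + (4 + 4*W)))) = (2*W)/(W + 1/(-95 + (4 + 5*W))) = (2*W)/(W + 1/(-91 + 5*W)) = 2*W/(W + 1/(-91 + 5*W)))
(k(-11) - 19486) + r = (2*(-11)*(-91 + 5*(-11))/(1 - 91*(-11) + 5*(-11)**2) - 19486) + 5644 = (2*(-11)*(-91 - 55)/(1 + 1001 + 5*121) - 19486) + 5644 = (2*(-11)*(-146)/(1 + 1001 + 605) - 19486) + 5644 = (2*(-11)*(-146)/1607 - 19486) + 5644 = (2*(-11)*(1/1607)*(-146) - 19486) + 5644 = (3212/1607 - 19486) + 5644 = -31310790/1607 + 5644 = -22240882/1607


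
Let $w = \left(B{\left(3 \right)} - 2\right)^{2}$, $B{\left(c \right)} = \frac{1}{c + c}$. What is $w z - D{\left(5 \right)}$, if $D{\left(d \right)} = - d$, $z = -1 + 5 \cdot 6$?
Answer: $\frac{3689}{36} \approx 102.47$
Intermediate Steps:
$B{\left(c \right)} = \frac{1}{2 c}$
$z = 29$ ($z = -1 + 30 = 29$)
$w = \frac{121}{36}$ ($w = \left(\frac{1}{2 \cdot 3} - 2\right)^{2} = \left(\frac{1}{2} \cdot \frac{1}{3} - 2\right)^{2} = \left(\frac{1}{6} - 2\right)^{2} = \left(- \frac{11}{6}\right)^{2} = \frac{121}{36} \approx 3.3611$)
$w z - D{\left(5 \right)} = \frac{121}{36} \cdot 29 - \left(-1\right) 5 = \frac{3509}{36} - -5 = \frac{3509}{36} + 5 = \frac{3689}{36}$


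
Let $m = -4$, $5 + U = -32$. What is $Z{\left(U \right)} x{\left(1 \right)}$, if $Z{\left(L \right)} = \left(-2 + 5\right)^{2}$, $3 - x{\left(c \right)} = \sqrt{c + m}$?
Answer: $27 - 9 i \sqrt{3} \approx 27.0 - 15.588 i$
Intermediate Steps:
$U = -37$ ($U = -5 - 32 = -37$)
$x{\left(c \right)} = 3 - \sqrt{-4 + c}$ ($x{\left(c \right)} = 3 - \sqrt{c - 4} = 3 - \sqrt{-4 + c}$)
$Z{\left(L \right)} = 9$ ($Z{\left(L \right)} = 3^{2} = 9$)
$Z{\left(U \right)} x{\left(1 \right)} = 9 \left(3 - \sqrt{-4 + 1}\right) = 9 \left(3 - \sqrt{-3}\right) = 9 \left(3 - i \sqrt{3}\right) = 27 - 9 i \sqrt{3}$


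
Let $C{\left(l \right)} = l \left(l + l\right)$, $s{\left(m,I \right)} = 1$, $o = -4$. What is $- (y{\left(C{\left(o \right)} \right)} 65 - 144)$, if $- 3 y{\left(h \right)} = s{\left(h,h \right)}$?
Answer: $\frac{497}{3} \approx 165.67$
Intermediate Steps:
$C{\left(l \right)} = 2 l^{2}$ ($C{\left(l \right)} = l 2 l = 2 l^{2}$)
$y{\left(h \right)} = - \frac{1}{3}$ ($y{\left(h \right)} = \left(- \frac{1}{3}\right) 1 = - \frac{1}{3}$)
$- (y{\left(C{\left(o \right)} \right)} 65 - 144) = - (\left(- \frac{1}{3}\right) 65 - 144) = - (- \frac{65}{3} - 144) = \left(-1\right) \left(- \frac{497}{3}\right) = \frac{497}{3}$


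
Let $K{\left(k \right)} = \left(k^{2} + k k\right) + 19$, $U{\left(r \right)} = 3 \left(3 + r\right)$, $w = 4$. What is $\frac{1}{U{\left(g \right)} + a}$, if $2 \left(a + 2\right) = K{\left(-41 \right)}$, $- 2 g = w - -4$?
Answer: $\frac{2}{3371} \approx 0.0005933$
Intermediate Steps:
$g = -4$ ($g = - \frac{4 - -4}{2} = - \frac{4 + 4}{2} = \left(- \frac{1}{2}\right) 8 = -4$)
$U{\left(r \right)} = 9 + 3 r$
$K{\left(k \right)} = 19 + 2 k^{2}$ ($K{\left(k \right)} = \left(k^{2} + k^{2}\right) + 19 = 2 k^{2} + 19 = 19 + 2 k^{2}$)
$a = \frac{3377}{2}$ ($a = -2 + \frac{19 + 2 \left(-41\right)^{2}}{2} = -2 + \frac{19 + 2 \cdot 1681}{2} = -2 + \frac{19 + 3362}{2} = -2 + \frac{1}{2} \cdot 3381 = -2 + \frac{3381}{2} = \frac{3377}{2} \approx 1688.5$)
$\frac{1}{U{\left(g \right)} + a} = \frac{1}{\left(9 + 3 \left(-4\right)\right) + \frac{3377}{2}} = \frac{1}{\left(9 - 12\right) + \frac{3377}{2}} = \frac{1}{-3 + \frac{3377}{2}} = \frac{1}{\frac{3371}{2}} = \frac{2}{3371}$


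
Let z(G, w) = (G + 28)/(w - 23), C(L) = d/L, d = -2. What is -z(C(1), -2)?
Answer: 26/25 ≈ 1.0400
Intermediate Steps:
C(L) = -2/L
z(G, w) = (28 + G)/(-23 + w)
-z(C(1), -2) = -(28 - 2/1)/(-23 - 2) = -(28 - 2*1)/(-25) = -(-1)*(28 - 2)/25 = -(-1)*26/25 = -1*(-26/25) = 26/25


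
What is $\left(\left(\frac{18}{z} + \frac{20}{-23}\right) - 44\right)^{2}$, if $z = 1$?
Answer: $\frac{381924}{529} \approx 721.97$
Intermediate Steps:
$\left(\left(\frac{18}{z} + \frac{20}{-23}\right) - 44\right)^{2} = \left(\left(\frac{18}{1} + \frac{20}{-23}\right) - 44\right)^{2} = \left(\left(18 \cdot 1 + 20 \left(- \frac{1}{23}\right)\right) - 44\right)^{2} = \left(\left(18 - \frac{20}{23}\right) - 44\right)^{2} = \left(\frac{394}{23} - 44\right)^{2} = \left(- \frac{618}{23}\right)^{2} = \frac{381924}{529}$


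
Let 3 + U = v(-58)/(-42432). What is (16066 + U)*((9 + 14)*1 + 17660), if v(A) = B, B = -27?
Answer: 4017490617323/14144 ≈ 2.8404e+8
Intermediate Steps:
v(A) = -27
U = -42423/14144 (U = -3 - 27/(-42432) = -3 - 27*(-1/42432) = -3 + 9/14144 = -42423/14144 ≈ -2.9994)
(16066 + U)*((9 + 14)*1 + 17660) = (16066 - 42423/14144)*((9 + 14)*1 + 17660) = 227195081*(23*1 + 17660)/14144 = 227195081*(23 + 17660)/14144 = (227195081/14144)*17683 = 4017490617323/14144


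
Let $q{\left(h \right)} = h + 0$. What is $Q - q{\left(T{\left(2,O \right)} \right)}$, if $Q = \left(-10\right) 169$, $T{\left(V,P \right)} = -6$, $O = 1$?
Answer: $-1684$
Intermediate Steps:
$q{\left(h \right)} = h$
$Q = -1690$
$Q - q{\left(T{\left(2,O \right)} \right)} = -1690 - -6 = -1690 + 6 = -1684$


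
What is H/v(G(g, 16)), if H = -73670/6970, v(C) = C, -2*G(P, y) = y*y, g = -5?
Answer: 7367/89216 ≈ 0.082575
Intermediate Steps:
G(P, y) = -y²/2 (G(P, y) = -y*y/2 = -y²/2)
H = -7367/697 (H = -73670*1/6970 = -7367/697 ≈ -10.570)
H/v(G(g, 16)) = -7367/(697*((-½*16²))) = -7367/(697*((-½*256))) = -7367/697/(-128) = -7367/697*(-1/128) = 7367/89216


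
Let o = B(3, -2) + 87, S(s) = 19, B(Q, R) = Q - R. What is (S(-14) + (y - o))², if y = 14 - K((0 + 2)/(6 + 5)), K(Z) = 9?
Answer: 4624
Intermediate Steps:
y = 5 (y = 14 - 1*9 = 14 - 9 = 5)
o = 92 (o = (3 - 1*(-2)) + 87 = (3 + 2) + 87 = 5 + 87 = 92)
(S(-14) + (y - o))² = (19 + (5 - 1*92))² = (19 + (5 - 92))² = (19 - 87)² = (-68)² = 4624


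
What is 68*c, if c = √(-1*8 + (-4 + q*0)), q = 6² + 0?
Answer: 136*I*√3 ≈ 235.56*I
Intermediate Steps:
q = 36 (q = 36 + 0 = 36)
c = 2*I*√3 (c = √(-1*8 + (-4 + 36*0)) = √(-8 + (-4 + 0)) = √(-8 - 4) = √(-12) = 2*I*√3 ≈ 3.4641*I)
68*c = 68*(2*I*√3) = 136*I*√3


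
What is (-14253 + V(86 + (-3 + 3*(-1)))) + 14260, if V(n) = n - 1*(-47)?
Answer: 134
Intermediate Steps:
V(n) = 47 + n (V(n) = n + 47 = 47 + n)
(-14253 + V(86 + (-3 + 3*(-1)))) + 14260 = (-14253 + (47 + (86 + (-3 + 3*(-1))))) + 14260 = (-14253 + (47 + (86 + (-3 - 3)))) + 14260 = (-14253 + (47 + (86 - 6))) + 14260 = (-14253 + (47 + 80)) + 14260 = (-14253 + 127) + 14260 = -14126 + 14260 = 134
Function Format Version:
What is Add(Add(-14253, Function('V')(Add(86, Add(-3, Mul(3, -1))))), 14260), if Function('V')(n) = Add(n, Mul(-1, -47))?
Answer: 134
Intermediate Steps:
Function('V')(n) = Add(47, n) (Function('V')(n) = Add(n, 47) = Add(47, n))
Add(Add(-14253, Function('V')(Add(86, Add(-3, Mul(3, -1))))), 14260) = Add(Add(-14253, Add(47, Add(86, Add(-3, Mul(3, -1))))), 14260) = Add(Add(-14253, Add(47, Add(86, Add(-3, -3)))), 14260) = Add(Add(-14253, Add(47, Add(86, -6))), 14260) = Add(Add(-14253, Add(47, 80)), 14260) = Add(Add(-14253, 127), 14260) = Add(-14126, 14260) = 134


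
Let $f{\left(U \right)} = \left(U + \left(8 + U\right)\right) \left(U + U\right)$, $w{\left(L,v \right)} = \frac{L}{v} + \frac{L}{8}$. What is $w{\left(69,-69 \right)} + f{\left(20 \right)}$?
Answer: $\frac{15421}{8} \approx 1927.6$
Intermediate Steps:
$w{\left(L,v \right)} = \frac{L}{8} + \frac{L}{v}$ ($w{\left(L,v \right)} = \frac{L}{v} + L \frac{1}{8} = \frac{L}{v} + \frac{L}{8} = \frac{L}{8} + \frac{L}{v}$)
$f{\left(U \right)} = 2 U \left(8 + 2 U\right)$ ($f{\left(U \right)} = \left(8 + 2 U\right) 2 U = 2 U \left(8 + 2 U\right)$)
$w{\left(69,-69 \right)} + f{\left(20 \right)} = \left(\frac{1}{8} \cdot 69 + \frac{69}{-69}\right) + 4 \cdot 20 \left(4 + 20\right) = \left(\frac{69}{8} + 69 \left(- \frac{1}{69}\right)\right) + 4 \cdot 20 \cdot 24 = \left(\frac{69}{8} - 1\right) + 1920 = \frac{61}{8} + 1920 = \frac{15421}{8}$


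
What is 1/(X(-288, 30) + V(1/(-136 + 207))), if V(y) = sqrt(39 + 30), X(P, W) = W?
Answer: 10/277 - sqrt(69)/831 ≈ 0.026105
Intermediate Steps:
V(y) = sqrt(69)
1/(X(-288, 30) + V(1/(-136 + 207))) = 1/(30 + sqrt(69))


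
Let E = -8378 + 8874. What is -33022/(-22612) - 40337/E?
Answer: -223930333/2803888 ≈ -79.864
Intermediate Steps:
E = 496
-33022/(-22612) - 40337/E = -33022/(-22612) - 40337/496 = -33022*(-1/22612) - 40337*1/496 = 16511/11306 - 40337/496 = -223930333/2803888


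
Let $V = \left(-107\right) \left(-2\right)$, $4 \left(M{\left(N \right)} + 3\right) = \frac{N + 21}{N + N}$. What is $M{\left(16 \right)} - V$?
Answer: $- \frac{27739}{128} \approx -216.71$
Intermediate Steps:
$M{\left(N \right)} = -3 + \frac{21 + N}{8 N}$ ($M{\left(N \right)} = -3 + \frac{\left(N + 21\right) \frac{1}{N + N}}{4} = -3 + \frac{\left(21 + N\right) \frac{1}{2 N}}{4} = -3 + \frac{\frac{1}{2} \frac{1}{N} \left(21 + N\right)}{4} = -3 + \frac{21 + N}{8 N}$)
$V = 214$
$M{\left(16 \right)} - V = \frac{21 - 368}{8 \cdot 16} - 214 = \frac{1}{8} \cdot \frac{1}{16} \left(21 - 368\right) - 214 = \frac{1}{8} \cdot \frac{1}{16} \left(-347\right) - 214 = - \frac{347}{128} - 214 = - \frac{27739}{128}$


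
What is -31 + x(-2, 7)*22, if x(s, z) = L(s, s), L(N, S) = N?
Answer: -75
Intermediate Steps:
x(s, z) = s
-31 + x(-2, 7)*22 = -31 - 2*22 = -31 - 44 = -75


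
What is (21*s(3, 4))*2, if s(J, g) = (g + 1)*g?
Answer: 840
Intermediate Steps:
s(J, g) = g*(1 + g) (s(J, g) = (1 + g)*g = g*(1 + g))
(21*s(3, 4))*2 = (21*(4*(1 + 4)))*2 = (21*(4*5))*2 = (21*20)*2 = 420*2 = 840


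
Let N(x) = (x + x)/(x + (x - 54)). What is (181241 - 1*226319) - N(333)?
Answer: -1532689/34 ≈ -45079.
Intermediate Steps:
N(x) = 2*x/(-54 + 2*x) (N(x) = (2*x)/(x + (-54 + x)) = (2*x)/(-54 + 2*x) = 2*x/(-54 + 2*x))
(181241 - 1*226319) - N(333) = (181241 - 1*226319) - 333/(-27 + 333) = (181241 - 226319) - 333/306 = -45078 - 333/306 = -45078 - 1*37/34 = -45078 - 37/34 = -1532689/34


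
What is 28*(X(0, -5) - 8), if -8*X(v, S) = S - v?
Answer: -413/2 ≈ -206.50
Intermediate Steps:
X(v, S) = -S/8 + v/8 (X(v, S) = -(S - v)/8 = -S/8 + v/8)
28*(X(0, -5) - 8) = 28*((-1/8*(-5) + (1/8)*0) - 8) = 28*((5/8 + 0) - 8) = 28*(5/8 - 8) = 28*(-59/8) = -413/2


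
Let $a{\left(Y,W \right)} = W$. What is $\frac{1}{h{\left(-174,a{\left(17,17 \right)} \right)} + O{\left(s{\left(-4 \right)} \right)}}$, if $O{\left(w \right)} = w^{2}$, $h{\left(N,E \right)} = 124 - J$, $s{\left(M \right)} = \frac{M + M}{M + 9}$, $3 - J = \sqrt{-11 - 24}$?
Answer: $\frac{77225}{9563796} - \frac{625 i \sqrt{35}}{9563796} \approx 0.0080747 - 0.00038662 i$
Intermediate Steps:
$J = 3 - i \sqrt{35}$ ($J = 3 - \sqrt{-11 - 24} = 3 - \sqrt{-35} = 3 - i \sqrt{35} \approx 3.0 - 5.9161 i$)
$s{\left(M \right)} = \frac{2 M}{9 + M}$
$h{\left(N,E \right)} = 121 + i \sqrt{35}$ ($h{\left(N,E \right)} = 124 - \left(3 - i \sqrt{35}\right) = 121 + i \sqrt{35}$)
$\frac{1}{h{\left(-174,a{\left(17,17 \right)} \right)} + O{\left(s{\left(-4 \right)} \right)}} = \frac{1}{\left(121 + i \sqrt{35}\right) + \left(2 \left(-4\right) \frac{1}{9 - 4}\right)^{2}} = \frac{1}{\left(121 + i \sqrt{35}\right) + \left(2 \left(-4\right) \frac{1}{5}\right)^{2}} = \frac{1}{\left(121 + i \sqrt{35}\right) + \left(- \frac{8}{5}\right)^{2}} = \frac{1}{\left(121 + i \sqrt{35}\right) + \frac{64}{25}} = \frac{1}{\frac{3089}{25} + i \sqrt{35}}$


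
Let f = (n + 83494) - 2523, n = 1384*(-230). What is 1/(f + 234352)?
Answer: -1/2997 ≈ -0.00033367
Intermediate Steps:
n = -318320
f = -237349 (f = (-318320 + 83494) - 2523 = -234826 - 2523 = -237349)
1/(f + 234352) = 1/(-237349 + 234352) = 1/(-2997) = -1/2997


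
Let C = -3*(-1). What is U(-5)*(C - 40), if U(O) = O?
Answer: 185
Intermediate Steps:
C = 3
U(-5)*(C - 40) = -5*(3 - 40) = -5*(-37) = 185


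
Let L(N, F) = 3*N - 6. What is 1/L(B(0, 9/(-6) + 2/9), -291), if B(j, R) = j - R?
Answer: -6/13 ≈ -0.46154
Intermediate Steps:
L(N, F) = -6 + 3*N
1/L(B(0, 9/(-6) + 2/9), -291) = 1/(-6 + 3*(0 - (9/(-6) + 2/9))) = 1/(-6 + 3*(0 - (9*(-⅙) + 2*(⅑)))) = 1/(-6 + 3*(0 - (-3/2 + 2/9))) = 1/(-6 + 3*(0 - 1*(-23/18))) = 1/(-6 + 3*(0 + 23/18)) = 1/(-6 + 3*(23/18)) = 1/(-6 + 23/6) = 1/(-13/6) = -6/13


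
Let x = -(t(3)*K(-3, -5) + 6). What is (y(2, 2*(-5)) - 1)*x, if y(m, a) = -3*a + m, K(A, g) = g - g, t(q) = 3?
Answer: -186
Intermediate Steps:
K(A, g) = 0
x = -6 (x = -(3*0 + 6) = -(0 + 6) = -1*6 = -6)
y(m, a) = m - 3*a
(y(2, 2*(-5)) - 1)*x = ((2 - 6*(-5)) - 1)*(-6) = ((2 - 3*(-10)) - 1)*(-6) = ((2 + 30) - 1)*(-6) = (32 - 1)*(-6) = 31*(-6) = -186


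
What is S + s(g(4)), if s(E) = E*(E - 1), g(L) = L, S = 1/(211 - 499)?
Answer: 3455/288 ≈ 11.997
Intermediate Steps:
S = -1/288 (S = 1/(-288) = -1/288 ≈ -0.0034722)
s(E) = E*(-1 + E)
S + s(g(4)) = -1/288 + 4*(-1 + 4) = -1/288 + 4*3 = -1/288 + 12 = 3455/288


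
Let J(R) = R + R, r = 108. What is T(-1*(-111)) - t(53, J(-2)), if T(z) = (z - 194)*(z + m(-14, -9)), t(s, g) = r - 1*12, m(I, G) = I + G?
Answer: -7400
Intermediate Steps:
m(I, G) = G + I
J(R) = 2*R
t(s, g) = 96 (t(s, g) = 108 - 1*12 = 108 - 12 = 96)
T(z) = (-194 + z)*(-23 + z) (T(z) = (z - 194)*(z + (-9 - 14)) = (-194 + z)*(z - 23) = (-194 + z)*(-23 + z))
T(-1*(-111)) - t(53, J(-2)) = (4462 + (-1*(-111))² - (-217)*(-111)) - 1*96 = (4462 + 111² - 217*111) - 96 = (4462 + 12321 - 24087) - 96 = -7304 - 96 = -7400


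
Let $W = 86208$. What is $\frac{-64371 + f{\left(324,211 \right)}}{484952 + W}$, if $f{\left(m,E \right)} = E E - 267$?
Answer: $- \frac{20117}{571160} \approx -0.035221$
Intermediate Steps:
$f{\left(m,E \right)} = -267 + E^{2}$ ($f{\left(m,E \right)} = E^{2} - 267 = -267 + E^{2}$)
$\frac{-64371 + f{\left(324,211 \right)}}{484952 + W} = \frac{-64371 - \left(267 - 211^{2}\right)}{484952 + 86208} = \frac{-64371 + \left(-267 + 44521\right)}{571160} = \left(-64371 + 44254\right) \frac{1}{571160} = \left(-20117\right) \frac{1}{571160} = - \frac{20117}{571160}$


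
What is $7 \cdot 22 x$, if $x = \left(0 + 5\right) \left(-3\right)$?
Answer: $-2310$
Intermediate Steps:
$x = -15$ ($x = 5 \left(-3\right) = -15$)
$7 \cdot 22 x = 7 \cdot 22 \left(-15\right) = 154 \left(-15\right) = -2310$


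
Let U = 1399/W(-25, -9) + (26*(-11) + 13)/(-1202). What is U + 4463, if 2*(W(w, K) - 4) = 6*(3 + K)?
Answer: 18356397/4207 ≈ 4363.3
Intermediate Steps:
W(w, K) = 13 + 3*K (W(w, K) = 4 + (6*(3 + K))/2 = 4 + (18 + 6*K)/2 = 4 + (9 + 3*K) = 13 + 3*K)
U = -419444/4207 (U = 1399/(13 + 3*(-9)) + (26*(-11) + 13)/(-1202) = 1399/(13 - 27) + (-286 + 13)*(-1/1202) = 1399/(-14) - 273*(-1/1202) = 1399*(-1/14) + 273/1202 = -1399/14 + 273/1202 = -419444/4207 ≈ -99.701)
U + 4463 = -419444/4207 + 4463 = 18356397/4207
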